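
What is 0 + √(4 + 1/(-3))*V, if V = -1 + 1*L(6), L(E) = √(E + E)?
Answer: 2*√11 - √33/3 ≈ 4.7184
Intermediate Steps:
L(E) = √2*√E (L(E) = √(2*E) = √2*√E)
V = -1 + 2*√3 (V = -1 + 1*(√2*√6) = -1 + 1*(2*√3) = -1 + 2*√3 ≈ 2.4641)
0 + √(4 + 1/(-3))*V = 0 + √(4 + 1/(-3))*(-1 + 2*√3) = 0 + √(4 - ⅓)*(-1 + 2*√3) = 0 + √(11/3)*(-1 + 2*√3) = 0 + (√33/3)*(-1 + 2*√3) = 0 + √33*(-1 + 2*√3)/3 = √33*(-1 + 2*√3)/3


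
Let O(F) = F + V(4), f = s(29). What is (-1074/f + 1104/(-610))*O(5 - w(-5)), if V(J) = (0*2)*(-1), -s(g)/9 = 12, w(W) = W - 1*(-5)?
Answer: 44659/1098 ≈ 40.673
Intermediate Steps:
w(W) = 5 + W (w(W) = W + 5 = 5 + W)
s(g) = -108 (s(g) = -9*12 = -108)
V(J) = 0 (V(J) = 0*(-1) = 0)
f = -108
O(F) = F (O(F) = F + 0 = F)
(-1074/f + 1104/(-610))*O(5 - w(-5)) = (-1074/(-108) + 1104/(-610))*(5 - (5 - 5)) = (-1074*(-1/108) + 1104*(-1/610))*(5 - 1*0) = (179/18 - 552/305)*(5 + 0) = (44659/5490)*5 = 44659/1098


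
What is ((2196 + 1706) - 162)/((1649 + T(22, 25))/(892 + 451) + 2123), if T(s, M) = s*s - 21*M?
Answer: 5022820/2852797 ≈ 1.7607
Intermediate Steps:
T(s, M) = s² - 21*M
((2196 + 1706) - 162)/((1649 + T(22, 25))/(892 + 451) + 2123) = ((2196 + 1706) - 162)/((1649 + (22² - 21*25))/(892 + 451) + 2123) = (3902 - 162)/((1649 + (484 - 525))/1343 + 2123) = 3740/((1649 - 41)*(1/1343) + 2123) = 3740/(1608*(1/1343) + 2123) = 3740/(1608/1343 + 2123) = 3740/(2852797/1343) = 3740*(1343/2852797) = 5022820/2852797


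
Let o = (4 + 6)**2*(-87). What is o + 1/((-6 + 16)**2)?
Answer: -869999/100 ≈ -8700.0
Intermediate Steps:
o = -8700 (o = 10**2*(-87) = 100*(-87) = -8700)
o + 1/((-6 + 16)**2) = -8700 + 1/((-6 + 16)**2) = -8700 + 1/(10**2) = -8700 + 1/100 = -869999/100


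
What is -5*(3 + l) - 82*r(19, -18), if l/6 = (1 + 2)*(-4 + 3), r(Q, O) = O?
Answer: 1551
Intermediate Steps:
l = -18 (l = 6*((1 + 2)*(-4 + 3)) = 6*(3*(-1)) = 6*(-3) = -18)
-5*(3 + l) - 82*r(19, -18) = -5*(3 - 18) - 82*(-18) = -5*(-15) + 1476 = 75 + 1476 = 1551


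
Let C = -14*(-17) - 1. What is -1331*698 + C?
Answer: -928801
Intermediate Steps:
C = 237 (C = 238 - 1 = 237)
-1331*698 + C = -1331*698 + 237 = -929038 + 237 = -928801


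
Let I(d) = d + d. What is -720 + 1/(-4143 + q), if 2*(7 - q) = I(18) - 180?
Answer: -2926081/4064 ≈ -720.00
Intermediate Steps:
I(d) = 2*d
q = 79 (q = 7 - (2*18 - 180)/2 = 7 - (36 - 180)/2 = 7 - 1/2*(-144) = 7 + 72 = 79)
-720 + 1/(-4143 + q) = -720 + 1/(-4143 + 79) = -720 + 1/(-4064) = -720 - 1/4064 = -2926081/4064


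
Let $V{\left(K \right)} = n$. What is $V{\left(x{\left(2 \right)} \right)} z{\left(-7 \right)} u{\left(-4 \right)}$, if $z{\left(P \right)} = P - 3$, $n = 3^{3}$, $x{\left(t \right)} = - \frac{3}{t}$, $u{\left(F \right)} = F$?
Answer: $1080$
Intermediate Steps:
$n = 27$
$V{\left(K \right)} = 27$
$z{\left(P \right)} = -3 + P$
$V{\left(x{\left(2 \right)} \right)} z{\left(-7 \right)} u{\left(-4 \right)} = 27 \left(-3 - 7\right) \left(-4\right) = 27 \left(-10\right) \left(-4\right) = \left(-270\right) \left(-4\right) = 1080$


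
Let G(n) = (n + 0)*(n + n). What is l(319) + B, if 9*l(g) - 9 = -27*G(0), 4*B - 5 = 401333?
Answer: 200671/2 ≈ 1.0034e+5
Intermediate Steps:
B = 200669/2 (B = 5/4 + (1/4)*401333 = 5/4 + 401333/4 = 200669/2 ≈ 1.0033e+5)
G(n) = 2*n**2 (G(n) = n*(2*n) = 2*n**2)
l(g) = 1 (l(g) = 1 + (-54*0**2)/9 = 1 + (-54*0)/9 = 1 + (-27*0)/9 = 1 + (1/9)*0 = 1 + 0 = 1)
l(319) + B = 1 + 200669/2 = 200671/2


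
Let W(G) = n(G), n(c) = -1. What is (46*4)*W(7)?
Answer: -184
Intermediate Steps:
W(G) = -1
(46*4)*W(7) = (46*4)*(-1) = 184*(-1) = -184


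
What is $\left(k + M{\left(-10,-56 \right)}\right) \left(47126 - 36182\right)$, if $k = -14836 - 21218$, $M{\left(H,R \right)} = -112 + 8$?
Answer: $-395713152$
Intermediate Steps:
$M{\left(H,R \right)} = -104$
$k = -36054$
$\left(k + M{\left(-10,-56 \right)}\right) \left(47126 - 36182\right) = \left(-36054 - 104\right) \left(47126 - 36182\right) = \left(-36158\right) 10944 = -395713152$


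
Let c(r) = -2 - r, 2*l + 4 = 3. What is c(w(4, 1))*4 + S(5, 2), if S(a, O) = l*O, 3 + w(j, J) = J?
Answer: -1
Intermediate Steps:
l = -1/2 (l = -2 + (1/2)*3 = -2 + 3/2 = -1/2 ≈ -0.50000)
w(j, J) = -3 + J
S(a, O) = -O/2
c(w(4, 1))*4 + S(5, 2) = (-2 - (-3 + 1))*4 - 1/2*2 = (-2 - 1*(-2))*4 - 1 = (-2 + 2)*4 - 1 = 0*4 - 1 = 0 - 1 = -1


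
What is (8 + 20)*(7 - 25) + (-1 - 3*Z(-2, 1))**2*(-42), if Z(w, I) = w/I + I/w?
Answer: -4557/2 ≈ -2278.5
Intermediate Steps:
Z(w, I) = I/w + w/I
(8 + 20)*(7 - 25) + (-1 - 3*Z(-2, 1))**2*(-42) = (8 + 20)*(7 - 25) + (-1 - 3*(1/(-2) - 2/1))**2*(-42) = 28*(-18) + (-1 - 3*(1*(-1/2) - 2*1))**2*(-42) = -504 + (-1 - 3*(-1/2 - 2))**2*(-42) = -504 + (-1 - 3*(-5/2))**2*(-42) = -504 + (-1 + 15/2)**2*(-42) = -504 + (13/2)**2*(-42) = -504 + (169/4)*(-42) = -504 - 3549/2 = -4557/2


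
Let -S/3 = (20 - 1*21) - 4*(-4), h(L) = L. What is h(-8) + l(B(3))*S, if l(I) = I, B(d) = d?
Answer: -143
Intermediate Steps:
S = -45 (S = -3*((20 - 1*21) - 4*(-4)) = -3*((20 - 21) + 16) = -3*(-1 + 16) = -3*15 = -45)
h(-8) + l(B(3))*S = -8 + 3*(-45) = -8 - 135 = -143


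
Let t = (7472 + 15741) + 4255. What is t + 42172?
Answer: 69640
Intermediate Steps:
t = 27468 (t = 23213 + 4255 = 27468)
t + 42172 = 27468 + 42172 = 69640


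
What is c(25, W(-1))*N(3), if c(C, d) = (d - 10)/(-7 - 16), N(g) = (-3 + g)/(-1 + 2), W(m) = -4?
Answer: 0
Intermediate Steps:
N(g) = -3 + g (N(g) = (-3 + g)/1 = (-3 + g)*1 = -3 + g)
c(C, d) = 10/23 - d/23 (c(C, d) = (-10 + d)/(-23) = (-10 + d)*(-1/23) = 10/23 - d/23)
c(25, W(-1))*N(3) = (10/23 - 1/23*(-4))*(-3 + 3) = (10/23 + 4/23)*0 = (14/23)*0 = 0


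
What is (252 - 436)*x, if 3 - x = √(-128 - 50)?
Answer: -552 + 184*I*√178 ≈ -552.0 + 2454.9*I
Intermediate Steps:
x = 3 - I*√178 (x = 3 - √(-128 - 50) = 3 - √(-178) = 3 - I*√178 ≈ 3.0 - 13.342*I)
(252 - 436)*x = (252 - 436)*(3 - I*√178) = -184*(3 - I*√178) = -552 + 184*I*√178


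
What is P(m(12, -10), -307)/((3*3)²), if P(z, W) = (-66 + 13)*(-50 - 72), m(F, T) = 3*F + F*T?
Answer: 6466/81 ≈ 79.827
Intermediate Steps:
P(z, W) = 6466 (P(z, W) = -53*(-122) = 6466)
P(m(12, -10), -307)/((3*3)²) = 6466/((3*3)²) = 6466/(9²) = 6466/81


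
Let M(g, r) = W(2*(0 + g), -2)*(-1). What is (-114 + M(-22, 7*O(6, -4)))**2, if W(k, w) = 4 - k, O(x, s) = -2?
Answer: 26244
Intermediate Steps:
M(g, r) = -4 + 2*g (M(g, r) = (4 - 2*(0 + g))*(-1) = (4 - 2*g)*(-1) = -4 + 2*g)
(-114 + M(-22, 7*O(6, -4)))**2 = (-114 + (-4 + 2*(-22)))**2 = (-114 + (-4 - 44))**2 = (-114 - 48)**2 = (-162)**2 = 26244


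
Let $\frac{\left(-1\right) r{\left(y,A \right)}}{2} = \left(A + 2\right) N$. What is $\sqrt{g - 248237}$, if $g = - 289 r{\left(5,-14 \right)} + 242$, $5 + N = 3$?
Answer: $i \sqrt{234123} \approx 483.86 i$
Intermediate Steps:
$N = -2$ ($N = -5 + 3 = -2$)
$r{\left(y,A \right)} = 8 + 4 A$ ($r{\left(y,A \right)} = - 2 \left(A + 2\right) \left(-2\right) = - 2 \left(2 + A\right) \left(-2\right) = - 2 \left(-4 - 2 A\right) = 8 + 4 A$)
$g = 14114$ ($g = - 289 \left(8 + 4 \left(-14\right)\right) + 242 = - 289 \left(8 - 56\right) + 242 = \left(-289\right) \left(-48\right) + 242 = 13872 + 242 = 14114$)
$\sqrt{g - 248237} = \sqrt{14114 - 248237} = \sqrt{-234123} = i \sqrt{234123}$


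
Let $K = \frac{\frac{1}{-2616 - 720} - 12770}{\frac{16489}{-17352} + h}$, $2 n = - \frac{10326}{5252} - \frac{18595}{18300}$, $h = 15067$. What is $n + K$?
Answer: $- \frac{163360439191948273}{69850503156721560} \approx -2.3387$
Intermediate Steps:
$n = - \frac{14331337}{9611160}$ ($n = \frac{- \frac{10326}{5252} - \frac{18595}{18300}}{2} = \frac{\left(-10326\right) \frac{1}{5252} - \frac{3719}{3660}}{2} = \frac{- \frac{5163}{2626} - \frac{3719}{3660}}{2} = \frac{1}{2} \left(- \frac{14331337}{4805580}\right) = - \frac{14331337}{9611160} \approx -1.4911$)
$K = - \frac{30800321283}{36338227205}$ ($K = \frac{\frac{1}{-2616 - 720} - 12770}{\frac{16489}{-17352} + 15067} = \frac{\frac{1}{-3336} - 12770}{16489 \left(- \frac{1}{17352}\right) + 15067} = \frac{- \frac{1}{3336} - 12770}{- \frac{16489}{17352} + 15067} = - \frac{42600721}{3336 \cdot \frac{261426095}{17352}} = \left(- \frac{42600721}{3336}\right) \frac{17352}{261426095} = - \frac{30800321283}{36338227205} \approx -0.8476$)
$n + K = - \frac{14331337}{9611160} - \frac{30800321283}{36338227205} = - \frac{163360439191948273}{69850503156721560}$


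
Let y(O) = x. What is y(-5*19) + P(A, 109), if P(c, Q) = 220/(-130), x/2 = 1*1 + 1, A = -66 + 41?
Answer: 30/13 ≈ 2.3077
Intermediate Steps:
A = -25
x = 4 (x = 2*(1*1 + 1) = 2*(1 + 1) = 2*2 = 4)
y(O) = 4
P(c, Q) = -22/13 (P(c, Q) = 220*(-1/130) = -22/13)
y(-5*19) + P(A, 109) = 4 - 22/13 = 30/13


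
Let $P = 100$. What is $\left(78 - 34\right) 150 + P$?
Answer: $6700$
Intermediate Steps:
$\left(78 - 34\right) 150 + P = \left(78 - 34\right) 150 + 100 = 44 \cdot 150 + 100 = 6600 + 100 = 6700$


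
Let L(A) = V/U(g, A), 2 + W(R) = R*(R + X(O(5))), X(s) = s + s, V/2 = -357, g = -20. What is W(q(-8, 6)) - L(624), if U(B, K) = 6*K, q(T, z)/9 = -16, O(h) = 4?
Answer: 12219287/624 ≈ 19582.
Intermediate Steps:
V = -714 (V = 2*(-357) = -714)
q(T, z) = -144 (q(T, z) = 9*(-16) = -144)
X(s) = 2*s
W(R) = -2 + R*(8 + R) (W(R) = -2 + R*(R + 2*4) = -2 + R*(R + 8) = -2 + R*(8 + R))
L(A) = -119/A (L(A) = -714*1/(6*A) = -119/A)
W(q(-8, 6)) - L(624) = (-2 + (-144)² + 8*(-144)) - (-119)/624 = (-2 + 20736 - 1152) - (-119)/624 = 19582 - 1*(-119/624) = 19582 + 119/624 = 12219287/624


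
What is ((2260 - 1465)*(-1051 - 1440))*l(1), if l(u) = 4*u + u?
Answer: -9901725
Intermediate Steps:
l(u) = 5*u
((2260 - 1465)*(-1051 - 1440))*l(1) = ((2260 - 1465)*(-1051 - 1440))*(5*1) = (795*(-2491))*5 = -1980345*5 = -9901725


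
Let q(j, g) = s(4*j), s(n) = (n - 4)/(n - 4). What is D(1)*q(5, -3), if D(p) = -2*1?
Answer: -2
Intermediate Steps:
D(p) = -2
s(n) = 1 (s(n) = (-4 + n)/(-4 + n) = 1)
q(j, g) = 1
D(1)*q(5, -3) = -2*1 = -2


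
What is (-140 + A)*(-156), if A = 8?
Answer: 20592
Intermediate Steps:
(-140 + A)*(-156) = (-140 + 8)*(-156) = -132*(-156) = 20592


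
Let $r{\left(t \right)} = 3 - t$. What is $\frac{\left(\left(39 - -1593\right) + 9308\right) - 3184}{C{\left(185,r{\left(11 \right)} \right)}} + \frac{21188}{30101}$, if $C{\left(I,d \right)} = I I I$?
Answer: $\frac{134387933856}{190588244125} \approx 0.70512$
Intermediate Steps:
$C{\left(I,d \right)} = I^{3}$ ($C{\left(I,d \right)} = I^{2} I = I^{3}$)
$\frac{\left(\left(39 - -1593\right) + 9308\right) - 3184}{C{\left(185,r{\left(11 \right)} \right)}} + \frac{21188}{30101} = \frac{\left(\left(39 - -1593\right) + 9308\right) - 3184}{185^{3}} + \frac{21188}{30101} = \frac{\left(\left(39 + 1593\right) + 9308\right) - 3184}{6331625} + 21188 \cdot \frac{1}{30101} = \left(\left(1632 + 9308\right) - 3184\right) \frac{1}{6331625} + \frac{21188}{30101} = \left(10940 - 3184\right) \frac{1}{6331625} + \frac{21188}{30101} = 7756 \cdot \frac{1}{6331625} + \frac{21188}{30101} = \frac{7756}{6331625} + \frac{21188}{30101} = \frac{134387933856}{190588244125}$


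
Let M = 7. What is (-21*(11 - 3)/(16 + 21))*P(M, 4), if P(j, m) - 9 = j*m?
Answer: -168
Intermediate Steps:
P(j, m) = 9 + j*m
(-21*(11 - 3)/(16 + 21))*P(M, 4) = (-21*(11 - 3)/(16 + 21))*(9 + 7*4) = (-168/37)*(9 + 28) = -168/37*37 = -168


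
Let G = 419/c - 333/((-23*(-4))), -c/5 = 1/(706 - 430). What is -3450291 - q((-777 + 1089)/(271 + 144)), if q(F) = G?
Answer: -1576492947/460 ≈ -3.4272e+6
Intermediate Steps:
c = -5/276 (c = -5/(706 - 430) = -5/276 ≈ -0.018116)
G = -10640913/460 (G = 419/(-5/276) - 333/((-23*(-4))) = 419*(-276/5) - 333/92 = -115644/5 - 333*1/92 = -115644/5 - 333/92 = -10640913/460 ≈ -23132.)
q(F) = -10640913/460
-3450291 - q((-777 + 1089)/(271 + 144)) = -3450291 - 1*(-10640913/460) = -3450291 + 10640913/460 = -1576492947/460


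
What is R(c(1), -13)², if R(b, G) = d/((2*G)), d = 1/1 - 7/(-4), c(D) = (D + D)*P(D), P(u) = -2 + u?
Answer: 121/10816 ≈ 0.011187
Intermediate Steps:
c(D) = 2*D*(-2 + D) (c(D) = (D + D)*(-2 + D) = (2*D)*(-2 + D) = 2*D*(-2 + D))
d = 11/4 (d = 1*1 - 7*(-¼) = 1 + 7/4 = 11/4 ≈ 2.7500)
R(b, G) = 11/(8*G) (R(b, G) = 11/(4*((2*G))) = 11*(1/(2*G))/4 = 11/(8*G))
R(c(1), -13)² = ((11/8)/(-13))² = ((11/8)*(-1/13))² = (-11/104)² = 121/10816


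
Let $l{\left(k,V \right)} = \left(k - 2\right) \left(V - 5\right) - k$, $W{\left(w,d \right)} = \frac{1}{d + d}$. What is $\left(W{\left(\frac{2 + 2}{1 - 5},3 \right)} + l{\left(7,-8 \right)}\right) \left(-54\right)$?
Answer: $3879$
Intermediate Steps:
$W{\left(w,d \right)} = \frac{1}{2 d}$
$l{\left(k,V \right)} = - k + \left(-5 + V\right) \left(-2 + k\right)$ ($l{\left(k,V \right)} = \left(-2 + k\right) \left(-5 + V\right) - k = \left(-5 + V\right) \left(-2 + k\right) - k = - k + \left(-5 + V\right) \left(-2 + k\right)$)
$\left(W{\left(\frac{2 + 2}{1 - 5},3 \right)} + l{\left(7,-8 \right)}\right) \left(-54\right) = \left(\frac{1}{2 \cdot 3} - 72\right) \left(-54\right) = \left(\frac{1}{2} \cdot \frac{1}{3} + \left(10 - 42 + 16 - 56\right)\right) \left(-54\right) = \left(\frac{1}{6} - 72\right) \left(-54\right) = \left(- \frac{431}{6}\right) \left(-54\right) = 3879$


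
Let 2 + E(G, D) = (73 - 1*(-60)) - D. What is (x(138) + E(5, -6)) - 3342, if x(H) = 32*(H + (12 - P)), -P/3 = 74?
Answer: 8699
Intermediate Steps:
P = -222 (P = -3*74 = -222)
E(G, D) = 131 - D (E(G, D) = -2 + ((73 - 1*(-60)) - D) = -2 + ((73 + 60) - D) = -2 + (133 - D) = 131 - D)
x(H) = 7488 + 32*H (x(H) = 32*(H + (12 - 1*(-222))) = 32*(H + (12 + 222)) = 32*(H + 234) = 32*(234 + H) = 7488 + 32*H)
(x(138) + E(5, -6)) - 3342 = ((7488 + 32*138) + (131 - 1*(-6))) - 3342 = ((7488 + 4416) + (131 + 6)) - 3342 = (11904 + 137) - 3342 = 12041 - 3342 = 8699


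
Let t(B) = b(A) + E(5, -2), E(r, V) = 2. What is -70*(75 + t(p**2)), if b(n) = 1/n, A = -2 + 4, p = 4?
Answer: -5425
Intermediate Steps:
A = 2
t(B) = 5/2 (t(B) = 1/2 + 2 = 5/2)
-70*(75 + t(p**2)) = -70*(75 + 5/2) = -70*155/2 = -5425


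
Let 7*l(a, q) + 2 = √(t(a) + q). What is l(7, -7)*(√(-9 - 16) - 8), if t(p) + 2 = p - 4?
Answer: (2 - I*√6)*(8 - 5*I)/7 ≈ 0.53608 - 4.228*I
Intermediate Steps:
t(p) = -6 + p (t(p) = -2 + (p - 4) = -2 + (-4 + p) = -6 + p)
l(a, q) = -2/7 + √(-6 + a + q)/7 (l(a, q) = -2/7 + √((-6 + a) + q)/7 = -2/7 + √(-6 + a + q)/7)
l(7, -7)*(√(-9 - 16) - 8) = (-2/7 + √(-6 + 7 - 7)/7)*(√(-9 - 16) - 8) = (-2/7 + √(-6)/7)*(√(-25) - 8) = (-2/7 + (I*√6)/7)*(5*I - 8) = (-2/7 + I*√6/7)*(-8 + 5*I) = (-8 + 5*I)*(-2/7 + I*√6/7)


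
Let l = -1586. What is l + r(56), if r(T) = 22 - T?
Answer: -1620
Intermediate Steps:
l + r(56) = -1586 + (22 - 1*56) = -1586 + (22 - 56) = -1586 - 34 = -1620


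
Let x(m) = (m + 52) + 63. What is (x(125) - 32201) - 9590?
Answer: -41551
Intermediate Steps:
x(m) = 115 + m (x(m) = (52 + m) + 63 = 115 + m)
(x(125) - 32201) - 9590 = ((115 + 125) - 32201) - 9590 = (240 - 32201) - 9590 = -31961 - 9590 = -41551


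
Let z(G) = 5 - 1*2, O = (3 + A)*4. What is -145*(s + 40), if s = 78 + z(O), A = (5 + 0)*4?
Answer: -17545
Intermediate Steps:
A = 20 (A = 5*4 = 20)
O = 92 (O = (3 + 20)*4 = 23*4 = 92)
z(G) = 3 (z(G) = 5 - 2 = 3)
s = 81 (s = 78 + 3 = 81)
-145*(s + 40) = -145*(81 + 40) = -145*121 = -17545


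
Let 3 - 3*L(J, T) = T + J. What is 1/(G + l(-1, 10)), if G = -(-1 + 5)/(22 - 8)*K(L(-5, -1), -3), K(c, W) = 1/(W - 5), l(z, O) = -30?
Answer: -28/839 ≈ -0.033373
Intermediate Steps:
L(J, T) = 1 - J/3 - T/3 (L(J, T) = 1 - (T + J)/3 = 1 - (J + T)/3 = 1 + (-J/3 - T/3) = 1 - J/3 - T/3)
K(c, W) = 1/(-5 + W)
G = 1/28 (G = -(-1 + 5)/(22 - 8)/(-5 - 3) = -4/14/(-8) = -4*(1/14)*(-1)/8 = -2*(-1)/(7*8) = -1*(-1/28) = 1/28 ≈ 0.035714)
1/(G + l(-1, 10)) = 1/(1/28 - 30) = 1/(-839/28) = -28/839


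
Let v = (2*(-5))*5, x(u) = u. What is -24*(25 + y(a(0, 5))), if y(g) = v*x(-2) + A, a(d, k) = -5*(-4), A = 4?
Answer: -3096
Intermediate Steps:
v = -50 (v = -10*5 = -50)
a(d, k) = 20
y(g) = 104 (y(g) = -50*(-2) + 4 = 100 + 4 = 104)
-24*(25 + y(a(0, 5))) = -24*(25 + 104) = -24*129 = -3096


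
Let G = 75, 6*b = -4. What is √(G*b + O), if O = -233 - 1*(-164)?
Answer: I*√119 ≈ 10.909*I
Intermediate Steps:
b = -⅔ (b = (⅙)*(-4) = -⅔ ≈ -0.66667)
O = -69 (O = -233 + 164 = -69)
√(G*b + O) = √(75*(-⅔) - 69) = √(-50 - 69) = √(-119) = I*√119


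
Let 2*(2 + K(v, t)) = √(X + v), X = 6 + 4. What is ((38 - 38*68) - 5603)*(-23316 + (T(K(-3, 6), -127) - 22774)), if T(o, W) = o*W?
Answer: 373517564 + 1034923*√7/2 ≈ 3.7489e+8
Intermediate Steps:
X = 10
K(v, t) = -2 + √(10 + v)/2
T(o, W) = W*o
((38 - 38*68) - 5603)*(-23316 + (T(K(-3, 6), -127) - 22774)) = ((38 - 38*68) - 5603)*(-23316 + (-127*(-2 + √(10 - 3)/2) - 22774)) = ((38 - 2584) - 5603)*(-23316 + (-127*(-2 + √7/2) - 22774)) = (-2546 - 5603)*(-23316 + ((254 - 127*√7/2) - 22774)) = -8149*(-23316 + (-22520 - 127*√7/2)) = -8149*(-45836 - 127*√7/2) = 373517564 + 1034923*√7/2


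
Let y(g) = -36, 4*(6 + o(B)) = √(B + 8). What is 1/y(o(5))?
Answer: -1/36 ≈ -0.027778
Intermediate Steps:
o(B) = -6 + √(8 + B)/4 (o(B) = -6 + √(B + 8)/4 = -6 + √(8 + B)/4)
1/y(o(5)) = 1/(-36) = -1/36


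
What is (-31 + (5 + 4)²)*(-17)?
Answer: -850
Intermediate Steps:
(-31 + (5 + 4)²)*(-17) = (-31 + 9²)*(-17) = (-31 + 81)*(-17) = 50*(-17) = -850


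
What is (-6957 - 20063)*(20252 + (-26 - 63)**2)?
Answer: -761234460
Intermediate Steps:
(-6957 - 20063)*(20252 + (-26 - 63)**2) = -27020*(20252 + (-89)**2) = -27020*(20252 + 7921) = -27020*28173 = -761234460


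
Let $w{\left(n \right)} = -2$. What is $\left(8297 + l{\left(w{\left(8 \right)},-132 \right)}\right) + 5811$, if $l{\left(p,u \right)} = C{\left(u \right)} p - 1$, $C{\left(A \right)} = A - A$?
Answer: $14107$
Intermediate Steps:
$C{\left(A \right)} = 0$
$l{\left(p,u \right)} = -1$ ($l{\left(p,u \right)} = 0 p - 1 = 0 - 1 = -1$)
$\left(8297 + l{\left(w{\left(8 \right)},-132 \right)}\right) + 5811 = \left(8297 - 1\right) + 5811 = 8296 + 5811 = 14107$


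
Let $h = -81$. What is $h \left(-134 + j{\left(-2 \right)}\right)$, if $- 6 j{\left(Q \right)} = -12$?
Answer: $10692$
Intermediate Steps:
$j{\left(Q \right)} = 2$ ($j{\left(Q \right)} = \left(- \frac{1}{6}\right) \left(-12\right) = 2$)
$h \left(-134 + j{\left(-2 \right)}\right) = - 81 \left(-134 + 2\right) = \left(-81\right) \left(-132\right) = 10692$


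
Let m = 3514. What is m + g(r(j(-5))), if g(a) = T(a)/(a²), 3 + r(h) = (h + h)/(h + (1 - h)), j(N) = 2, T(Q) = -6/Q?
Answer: 3508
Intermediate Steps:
r(h) = -3 + 2*h (r(h) = -3 + (h + h)/(h + (1 - h)) = -3 + (2*h)/1 = -3 + (2*h)*1 = -3 + 2*h)
g(a) = -6/a³ (g(a) = (-6/a)/(a²) = (-6/a)/a² = -6/a³)
m + g(r(j(-5))) = 3514 - 6/(-3 + 2*2)³ = 3514 - 6/(-3 + 4)³ = 3514 - 6/1³ = 3514 - 6*1 = 3514 - 6 = 3508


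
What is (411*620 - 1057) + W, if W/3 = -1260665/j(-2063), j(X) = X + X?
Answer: 1050808133/4126 ≈ 2.5468e+5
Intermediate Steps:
j(X) = 2*X
W = 3781995/4126 (W = 3*(-1260665/(2*(-2063))) = 3*(-1260665/(-4126)) = 3*(-1260665*(-1/4126)) = 3*(1260665/4126) = 3781995/4126 ≈ 916.63)
(411*620 - 1057) + W = (411*620 - 1057) + 3781995/4126 = (254820 - 1057) + 3781995/4126 = 253763 + 3781995/4126 = 1050808133/4126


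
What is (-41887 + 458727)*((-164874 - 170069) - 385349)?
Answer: -300246517280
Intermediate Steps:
(-41887 + 458727)*((-164874 - 170069) - 385349) = 416840*(-334943 - 385349) = 416840*(-720292) = -300246517280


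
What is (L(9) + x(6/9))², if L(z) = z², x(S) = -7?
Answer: 5476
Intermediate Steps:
(L(9) + x(6/9))² = (9² - 7)² = (81 - 7)² = 74² = 5476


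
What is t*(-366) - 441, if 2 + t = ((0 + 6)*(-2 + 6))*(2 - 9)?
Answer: 61779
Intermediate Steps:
t = -170 (t = -2 + ((0 + 6)*(-2 + 6))*(2 - 9) = -2 + (6*4)*(-7) = -2 + 24*(-7) = -2 - 168 = -170)
t*(-366) - 441 = -170*(-366) - 441 = 62220 - 441 = 61779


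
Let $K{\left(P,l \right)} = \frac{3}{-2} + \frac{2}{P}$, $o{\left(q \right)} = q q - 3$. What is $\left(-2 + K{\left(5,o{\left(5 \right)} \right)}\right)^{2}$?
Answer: $\frac{961}{100} \approx 9.61$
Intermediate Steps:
$o{\left(q \right)} = -3 + q^{2}$ ($o{\left(q \right)} = q^{2} - 3 = -3 + q^{2}$)
$K{\left(P,l \right)} = - \frac{3}{2} + \frac{2}{P}$ ($K{\left(P,l \right)} = 3 \left(- \frac{1}{2}\right) + \frac{2}{P} = - \frac{3}{2} + \frac{2}{P}$)
$\left(-2 + K{\left(5,o{\left(5 \right)} \right)}\right)^{2} = \left(-2 - \left(\frac{3}{2} - \frac{2}{5}\right)\right)^{2} = \left(-2 + \left(- \frac{3}{2} + 2 \cdot \frac{1}{5}\right)\right)^{2} = \left(-2 + \left(- \frac{3}{2} + \frac{2}{5}\right)\right)^{2} = \left(-2 - \frac{11}{10}\right)^{2} = \left(- \frac{31}{10}\right)^{2} = \frac{961}{100}$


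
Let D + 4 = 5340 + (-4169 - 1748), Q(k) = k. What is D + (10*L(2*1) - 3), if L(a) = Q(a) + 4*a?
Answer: -484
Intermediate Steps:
L(a) = 5*a (L(a) = a + 4*a = 5*a)
D = -581 (D = -4 + (5340 + (-4169 - 1748)) = -4 + (5340 - 5917) = -4 - 577 = -581)
D + (10*L(2*1) - 3) = -581 + (10*(5*(2*1)) - 3) = -581 + (10*(5*2) - 3) = -581 + (10*10 - 3) = -581 + (100 - 3) = -581 + 97 = -484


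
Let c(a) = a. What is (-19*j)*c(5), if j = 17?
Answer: -1615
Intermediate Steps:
(-19*j)*c(5) = -19*17*5 = -323*5 = -1615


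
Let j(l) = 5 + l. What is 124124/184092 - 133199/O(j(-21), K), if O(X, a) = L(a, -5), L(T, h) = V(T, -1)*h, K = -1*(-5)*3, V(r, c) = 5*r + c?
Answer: 6141699047/17028510 ≈ 360.67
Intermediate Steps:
V(r, c) = c + 5*r
K = 15 (K = 5*3 = 15)
L(T, h) = h*(-1 + 5*T) (L(T, h) = (-1 + 5*T)*h = h*(-1 + 5*T))
O(X, a) = 5 - 25*a (O(X, a) = -5*(-1 + 5*a) = 5 - 25*a)
124124/184092 - 133199/O(j(-21), K) = 124124/184092 - 133199/(5 - 25*15) = 124124*(1/184092) - 133199/(5 - 375) = 31031/46023 - 133199/(-370) = 31031/46023 - 133199*(-1/370) = 31031/46023 + 133199/370 = 6141699047/17028510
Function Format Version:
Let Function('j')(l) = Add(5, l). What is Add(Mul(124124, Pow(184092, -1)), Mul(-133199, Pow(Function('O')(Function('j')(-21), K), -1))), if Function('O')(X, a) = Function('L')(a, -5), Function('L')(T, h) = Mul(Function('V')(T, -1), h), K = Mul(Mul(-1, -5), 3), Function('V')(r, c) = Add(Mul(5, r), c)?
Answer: Rational(6141699047, 17028510) ≈ 360.67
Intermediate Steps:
Function('V')(r, c) = Add(c, Mul(5, r))
K = 15 (K = Mul(5, 3) = 15)
Function('L')(T, h) = Mul(h, Add(-1, Mul(5, T))) (Function('L')(T, h) = Mul(Add(-1, Mul(5, T)), h) = Mul(h, Add(-1, Mul(5, T))))
Function('O')(X, a) = Add(5, Mul(-25, a)) (Function('O')(X, a) = Mul(-5, Add(-1, Mul(5, a))) = Add(5, Mul(-25, a)))
Add(Mul(124124, Pow(184092, -1)), Mul(-133199, Pow(Function('O')(Function('j')(-21), K), -1))) = Add(Mul(124124, Pow(184092, -1)), Mul(-133199, Pow(Add(5, Mul(-25, 15)), -1))) = Add(Mul(124124, Rational(1, 184092)), Mul(-133199, Pow(Add(5, -375), -1))) = Add(Rational(31031, 46023), Mul(-133199, Pow(-370, -1))) = Add(Rational(31031, 46023), Mul(-133199, Rational(-1, 370))) = Add(Rational(31031, 46023), Rational(133199, 370)) = Rational(6141699047, 17028510)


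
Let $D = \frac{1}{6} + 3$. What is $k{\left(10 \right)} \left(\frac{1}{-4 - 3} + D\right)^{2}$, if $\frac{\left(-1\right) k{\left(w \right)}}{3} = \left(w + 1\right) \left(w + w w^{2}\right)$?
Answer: $- \frac{89596595}{294} \approx -3.0475 \cdot 10^{5}$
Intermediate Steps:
$D = \frac{19}{6}$ ($D = \frac{1}{6} + 3 = \frac{19}{6} \approx 3.1667$)
$k{\left(w \right)} = - 3 \left(1 + w\right) \left(w + w^{3}\right)$ ($k{\left(w \right)} = - 3 \left(w + 1\right) \left(w + w w^{2}\right) = - 3 \left(1 + w\right) \left(w + w^{3}\right)$)
$k{\left(10 \right)} \left(\frac{1}{-4 - 3} + D\right)^{2} = \left(-3\right) 10 \left(1 + 10 + 10^{2} + 10^{3}\right) \left(\frac{1}{-4 - 3} + \frac{19}{6}\right)^{2} = \left(-3\right) 10 \left(1 + 10 + 100 + 1000\right) \left(\frac{1}{-7} + \frac{19}{6}\right)^{2} = \left(-3\right) 10 \cdot 1111 \left(- \frac{1}{7} + \frac{19}{6}\right)^{2} = - 33330 \left(\frac{127}{42}\right)^{2} = \left(-33330\right) \frac{16129}{1764} = - \frac{89596595}{294}$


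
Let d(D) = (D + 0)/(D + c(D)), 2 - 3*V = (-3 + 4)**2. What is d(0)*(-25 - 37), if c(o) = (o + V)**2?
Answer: 0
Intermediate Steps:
V = 1/3 (V = 2/3 - (-3 + 4)**2/3 = 2/3 - 1/3*1**2 = 2/3 - 1/3*1 = 2/3 - 1/3 = 1/3 ≈ 0.33333)
c(o) = (1/3 + o)**2 (c(o) = (o + 1/3)**2 = (1/3 + o)**2)
d(D) = D/(D + (1 + 3*D)**2/9) (d(D) = (D + 0)/(D + (1 + 3*D)**2/9) = D/(D + (1 + 3*D)**2/9))
d(0)*(-25 - 37) = (9*0/((1 + 3*0)**2 + 9*0))*(-25 - 37) = (9*0/((1 + 0)**2 + 0))*(-62) = (9*0/(1**2 + 0))*(-62) = (9*0/(1 + 0))*(-62) = (9*0/1)*(-62) = (9*0*1)*(-62) = 0*(-62) = 0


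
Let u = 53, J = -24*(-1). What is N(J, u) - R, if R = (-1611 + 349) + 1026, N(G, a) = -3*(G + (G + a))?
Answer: -67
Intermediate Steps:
J = 24
N(G, a) = -6*G - 3*a (N(G, a) = -3*(a + 2*G) = -6*G - 3*a)
R = -236 (R = -1262 + 1026 = -236)
N(J, u) - R = (-6*24 - 3*53) - 1*(-236) = (-144 - 159) + 236 = -303 + 236 = -67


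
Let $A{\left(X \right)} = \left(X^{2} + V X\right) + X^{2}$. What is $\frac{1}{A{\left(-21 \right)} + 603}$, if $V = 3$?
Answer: $\frac{1}{1422} \approx 0.00070324$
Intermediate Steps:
$A{\left(X \right)} = 2 X^{2} + 3 X$ ($A{\left(X \right)} = \left(X^{2} + 3 X\right) + X^{2} = 2 X^{2} + 3 X$)
$\frac{1}{A{\left(-21 \right)} + 603} = \frac{1}{- 21 \left(3 + 2 \left(-21\right)\right) + 603} = \frac{1}{- 21 \left(3 - 42\right) + 603} = \frac{1}{\left(-21\right) \left(-39\right) + 603} = \frac{1}{819 + 603} = \frac{1}{1422}$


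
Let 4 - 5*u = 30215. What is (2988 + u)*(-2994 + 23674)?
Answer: -63160856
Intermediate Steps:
u = -30211/5 (u = 4/5 - 1/5*30215 = 4/5 - 6043 = -30211/5 ≈ -6042.2)
(2988 + u)*(-2994 + 23674) = (2988 - 30211/5)*(-2994 + 23674) = -15271/5*20680 = -63160856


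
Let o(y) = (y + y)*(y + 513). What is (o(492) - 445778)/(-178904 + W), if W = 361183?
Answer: 543142/182279 ≈ 2.9797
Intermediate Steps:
o(y) = 2*y*(513 + y) (o(y) = (2*y)*(513 + y) = 2*y*(513 + y))
(o(492) - 445778)/(-178904 + W) = (2*492*(513 + 492) - 445778)/(-178904 + 361183) = (2*492*1005 - 445778)/182279 = (988920 - 445778)*(1/182279) = 543142*(1/182279) = 543142/182279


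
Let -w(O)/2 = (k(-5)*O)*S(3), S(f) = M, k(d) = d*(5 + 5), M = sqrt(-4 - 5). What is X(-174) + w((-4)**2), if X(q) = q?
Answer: -174 + 4800*I ≈ -174.0 + 4800.0*I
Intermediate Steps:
M = 3*I (M = sqrt(-9) = 3*I ≈ 3.0*I)
k(d) = 10*d (k(d) = d*10 = 10*d)
S(f) = 3*I
w(O) = 300*I*O (w(O) = -2*(10*(-5))*O*3*I = -2*(-50*O)*3*I = -(-300)*I*O = 300*I*O)
X(-174) + w((-4)**2) = -174 + 300*I*(-4)**2 = -174 + 300*I*16 = -174 + 4800*I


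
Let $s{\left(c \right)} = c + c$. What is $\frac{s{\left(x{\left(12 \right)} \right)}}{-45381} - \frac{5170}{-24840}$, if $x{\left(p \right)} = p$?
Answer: $\frac{7800787}{37575468} \approx 0.2076$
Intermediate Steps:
$s{\left(c \right)} = 2 c$
$\frac{s{\left(x{\left(12 \right)} \right)}}{-45381} - \frac{5170}{-24840} = \frac{2 \cdot 12}{-45381} - \frac{5170}{-24840} = 24 \left(- \frac{1}{45381}\right) - - \frac{517}{2484} = - \frac{8}{15127} + \frac{517}{2484} = \frac{7800787}{37575468}$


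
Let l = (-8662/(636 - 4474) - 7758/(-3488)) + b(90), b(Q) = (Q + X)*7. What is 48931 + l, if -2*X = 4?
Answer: 165835725657/3346736 ≈ 49552.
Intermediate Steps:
X = -2 (X = -1/2*4 = -2)
b(Q) = -14 + 7*Q (b(Q) = (Q - 2)*7 = (-2 + Q)*7 = -14 + 7*Q)
l = 2076586441/3346736 (l = (-8662/(636 - 4474) - 7758/(-3488)) + (-14 + 7*90) = (-8662/(-3838) - 7758*(-1/3488)) + (-14 + 630) = (-8662*(-1/3838) + 3879/1744) + 616 = (4331/1919 + 3879/1744) + 616 = 14997065/3346736 + 616 = 2076586441/3346736 ≈ 620.48)
48931 + l = 48931 + 2076586441/3346736 = 165835725657/3346736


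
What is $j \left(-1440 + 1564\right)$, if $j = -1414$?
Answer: $-175336$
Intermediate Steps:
$j \left(-1440 + 1564\right) = - 1414 \left(-1440 + 1564\right) = \left(-1414\right) 124 = -175336$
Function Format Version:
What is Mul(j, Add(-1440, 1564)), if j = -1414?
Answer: -175336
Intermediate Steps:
Mul(j, Add(-1440, 1564)) = Mul(-1414, Add(-1440, 1564)) = Mul(-1414, 124) = -175336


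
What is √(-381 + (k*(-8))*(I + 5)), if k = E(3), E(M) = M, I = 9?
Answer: I*√717 ≈ 26.777*I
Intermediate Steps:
k = 3
√(-381 + (k*(-8))*(I + 5)) = √(-381 + (3*(-8))*(9 + 5)) = √(-381 - 24*14) = √(-381 - 336) = √(-717) = I*√717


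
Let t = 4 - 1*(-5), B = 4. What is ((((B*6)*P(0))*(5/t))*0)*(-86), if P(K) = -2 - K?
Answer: 0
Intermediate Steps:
t = 9 (t = 4 + 5 = 9)
((((B*6)*P(0))*(5/t))*0)*(-86) = ((((4*6)*(-2 - 1*0))*(5/9))*0)*(-86) = (((24*(-2 + 0))*(5*(⅑)))*0)*(-86) = (((24*(-2))*(5/9))*0)*(-86) = (-48*5/9*0)*(-86) = -80/3*0*(-86) = 0*(-86) = 0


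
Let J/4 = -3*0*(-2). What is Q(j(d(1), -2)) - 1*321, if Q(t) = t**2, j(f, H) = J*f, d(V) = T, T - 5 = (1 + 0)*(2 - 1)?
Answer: -321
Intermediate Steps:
T = 6 (T = 5 + (1 + 0)*(2 - 1) = 5 + 1*1 = 5 + 1 = 6)
d(V) = 6
J = 0 (J = 4*(-3*0*(-2)) = 4*(0*(-2)) = 4*0 = 0)
j(f, H) = 0 (j(f, H) = 0*f = 0)
Q(j(d(1), -2)) - 1*321 = 0**2 - 1*321 = 0 - 321 = -321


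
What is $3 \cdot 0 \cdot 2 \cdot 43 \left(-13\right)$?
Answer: $0$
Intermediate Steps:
$3 \cdot 0 \cdot 2 \cdot 43 \left(-13\right) = 0 \cdot 2 \cdot 43 \left(-13\right) = 0 \cdot 43 \left(-13\right) = 0 \left(-13\right) = 0$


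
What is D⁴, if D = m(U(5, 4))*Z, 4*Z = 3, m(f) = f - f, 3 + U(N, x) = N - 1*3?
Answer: 0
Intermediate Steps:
U(N, x) = -6 + N (U(N, x) = -3 + (N - 1*3) = -3 + (N - 3) = -3 + (-3 + N) = -6 + N)
m(f) = 0
Z = ¾ (Z = (¼)*3 = ¾ ≈ 0.75000)
D = 0 (D = 0*(¾) = 0)
D⁴ = 0⁴ = 0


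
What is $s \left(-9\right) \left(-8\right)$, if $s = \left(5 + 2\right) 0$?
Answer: $0$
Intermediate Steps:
$s = 0$ ($s = 7 \cdot 0 = 0$)
$s \left(-9\right) \left(-8\right) = 0 \left(-9\right) \left(-8\right) = 0 \left(-8\right) = 0$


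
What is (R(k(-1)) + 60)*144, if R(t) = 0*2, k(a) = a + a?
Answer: 8640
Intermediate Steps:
k(a) = 2*a
R(t) = 0
(R(k(-1)) + 60)*144 = (0 + 60)*144 = 60*144 = 8640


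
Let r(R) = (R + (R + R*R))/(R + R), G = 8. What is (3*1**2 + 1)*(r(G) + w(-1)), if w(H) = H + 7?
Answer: 44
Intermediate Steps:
w(H) = 7 + H
r(R) = (R**2 + 2*R)/(2*R) (r(R) = (R + (R + R**2))/((2*R)) = (R**2 + 2*R)*(1/(2*R)) = (R**2 + 2*R)/(2*R))
(3*1**2 + 1)*(r(G) + w(-1)) = (3*1**2 + 1)*((1 + (1/2)*8) + (7 - 1)) = (3*1 + 1)*((1 + 4) + 6) = (3 + 1)*(5 + 6) = 4*11 = 44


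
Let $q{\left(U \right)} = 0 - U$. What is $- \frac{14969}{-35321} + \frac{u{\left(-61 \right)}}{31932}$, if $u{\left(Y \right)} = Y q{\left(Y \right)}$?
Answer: $\frac{346560667}{1127870172} \approx 0.30727$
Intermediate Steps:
$q{\left(U \right)} = - U$
$u{\left(Y \right)} = - Y^{2}$ ($u{\left(Y \right)} = Y \left(- Y\right) = - Y^{2}$)
$- \frac{14969}{-35321} + \frac{u{\left(-61 \right)}}{31932} = - \frac{14969}{-35321} + \frac{\left(-1\right) \left(-61\right)^{2}}{31932} = \left(-14969\right) \left(- \frac{1}{35321}\right) + \left(-1\right) 3721 \cdot \frac{1}{31932} = \frac{14969}{35321} - \frac{3721}{31932} = \frac{346560667}{1127870172}$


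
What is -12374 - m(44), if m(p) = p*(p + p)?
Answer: -16246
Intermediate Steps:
m(p) = 2*p**2 (m(p) = p*(2*p) = 2*p**2)
-12374 - m(44) = -12374 - 2*44**2 = -12374 - 2*1936 = -12374 - 1*3872 = -12374 - 3872 = -16246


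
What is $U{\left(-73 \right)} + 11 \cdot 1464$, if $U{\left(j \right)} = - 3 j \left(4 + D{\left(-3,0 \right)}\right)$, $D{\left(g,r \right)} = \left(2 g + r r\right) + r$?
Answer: $15666$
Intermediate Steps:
$D{\left(g,r \right)} = r + r^{2} + 2 g$ ($D{\left(g,r \right)} = \left(2 g + r^{2}\right) + r = \left(r^{2} + 2 g\right) + r = r + r^{2} + 2 g$)
$U{\left(j \right)} = 6 j$ ($U{\left(j \right)} = - 3 j \left(4 + \left(0 + 0^{2} + 2 \left(-3\right)\right)\right) = - 3 j \left(4 + \left(0 + 0 - 6\right)\right) = - 3 j \left(4 - 6\right) = - 3 j \left(-2\right) = 6 j$)
$U{\left(-73 \right)} + 11 \cdot 1464 = 6 \left(-73\right) + 11 \cdot 1464 = -438 + 16104 = 15666$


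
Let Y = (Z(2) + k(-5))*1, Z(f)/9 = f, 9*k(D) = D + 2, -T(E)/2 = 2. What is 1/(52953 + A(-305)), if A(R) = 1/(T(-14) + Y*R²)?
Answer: 4930313/261074864292 ≈ 1.8885e-5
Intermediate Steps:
T(E) = -4 (T(E) = -2*2 = -4)
k(D) = 2/9 + D/9 (k(D) = (D + 2)/9 = (2 + D)/9 = 2/9 + D/9)
Z(f) = 9*f
Y = 53/3 (Y = (9*2 + (2/9 + (⅑)*(-5)))*1 = (18 + (2/9 - 5/9))*1 = (18 - ⅓)*1 = (53/3)*1 = 53/3 ≈ 17.667)
A(R) = 1/(-4 + 53*R²/3)
1/(52953 + A(-305)) = 1/(52953 + 3/(-12 + 53*(-305)²)) = 1/(52953 + 3/(-12 + 53*93025)) = 1/(52953 + 3/(-12 + 4930325)) = 1/(52953 + 3/4930313) = 1/(261074864292/4930313) = 4930313/261074864292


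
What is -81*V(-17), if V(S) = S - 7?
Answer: 1944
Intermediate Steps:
V(S) = -7 + S
-81*V(-17) = -81*(-7 - 17) = -81*(-24) = 1944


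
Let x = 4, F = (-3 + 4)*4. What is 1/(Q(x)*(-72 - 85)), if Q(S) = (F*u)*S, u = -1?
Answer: 1/2512 ≈ 0.00039809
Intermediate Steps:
F = 4 (F = 1*4 = 4)
Q(S) = -4*S (Q(S) = (4*(-1))*S = -4*S)
1/(Q(x)*(-72 - 85)) = 1/((-4*4)*(-72 - 85)) = 1/(-16*(-157)) = 1/2512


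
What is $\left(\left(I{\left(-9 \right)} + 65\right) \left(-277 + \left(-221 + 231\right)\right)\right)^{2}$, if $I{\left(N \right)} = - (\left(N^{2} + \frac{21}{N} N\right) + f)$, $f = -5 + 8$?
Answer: $114062400$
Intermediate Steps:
$f = 3$
$I{\left(N \right)} = -24 - N^{2}$ ($I{\left(N \right)} = - (\left(N^{2} + \frac{21}{N} N\right) + 3) = - (\left(N^{2} + 21\right) + 3) = - (\left(21 + N^{2}\right) + 3) = - (24 + N^{2}) = -24 - N^{2}$)
$\left(\left(I{\left(-9 \right)} + 65\right) \left(-277 + \left(-221 + 231\right)\right)\right)^{2} = \left(\left(\left(-24 - \left(-9\right)^{2}\right) + 65\right) \left(-277 + \left(-221 + 231\right)\right)\right)^{2} = \left(\left(\left(-24 - 81\right) + 65\right) \left(-277 + 10\right)\right)^{2} = \left(\left(\left(-24 - 81\right) + 65\right) \left(-267\right)\right)^{2} = \left(\left(-105 + 65\right) \left(-267\right)\right)^{2} = \left(\left(-40\right) \left(-267\right)\right)^{2} = 10680^{2} = 114062400$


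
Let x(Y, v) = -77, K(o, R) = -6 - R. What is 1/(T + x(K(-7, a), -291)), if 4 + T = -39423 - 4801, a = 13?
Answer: -1/44305 ≈ -2.2571e-5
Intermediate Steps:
T = -44228 (T = -4 + (-39423 - 4801) = -4 - 44224 = -44228)
1/(T + x(K(-7, a), -291)) = 1/(-44228 - 77) = 1/(-44305) = -1/44305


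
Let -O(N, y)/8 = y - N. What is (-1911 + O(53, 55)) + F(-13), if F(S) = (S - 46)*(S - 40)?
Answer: 1200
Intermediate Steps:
O(N, y) = -8*y + 8*N (O(N, y) = -8*(y - N) = -8*y + 8*N)
F(S) = (-46 + S)*(-40 + S)
(-1911 + O(53, 55)) + F(-13) = (-1911 + (-8*55 + 8*53)) + (1840 + (-13)² - 86*(-13)) = (-1911 + (-440 + 424)) + (1840 + 169 + 1118) = (-1911 - 16) + 3127 = -1927 + 3127 = 1200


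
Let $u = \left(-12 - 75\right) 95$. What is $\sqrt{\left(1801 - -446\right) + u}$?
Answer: $i \sqrt{6018} \approx 77.576 i$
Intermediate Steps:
$u = -8265$ ($u = \left(-87\right) 95 = -8265$)
$\sqrt{\left(1801 - -446\right) + u} = \sqrt{\left(1801 - -446\right) - 8265} = \sqrt{\left(1801 + 446\right) - 8265} = \sqrt{2247 - 8265} = \sqrt{-6018} = i \sqrt{6018}$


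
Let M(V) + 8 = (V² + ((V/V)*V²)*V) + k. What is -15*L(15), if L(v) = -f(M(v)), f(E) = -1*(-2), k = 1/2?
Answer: 30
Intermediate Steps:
k = ½ ≈ 0.50000
M(V) = -15/2 + V² + V³ (M(V) = -8 + ((V² + ((V/V)*V²)*V) + ½) = -8 + ((V² + (1*V²)*V) + ½) = -8 + ((V² + V²*V) + ½) = -8 + ((V² + V³) + ½) = -8 + (½ + V² + V³) = -15/2 + V² + V³)
f(E) = 2
L(v) = -2 (L(v) = -1*2 = -2)
-15*L(15) = -15*(-2) = 30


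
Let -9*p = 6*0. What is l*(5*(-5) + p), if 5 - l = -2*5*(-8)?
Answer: 1875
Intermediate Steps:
l = -75 (l = 5 - (-2*5)*(-8) = 5 - (-10)*(-8) = 5 - 1*80 = 5 - 80 = -75)
p = 0 (p = -2*0/3 = -⅑*0 = 0)
l*(5*(-5) + p) = -75*(5*(-5) + 0) = -75*(-25 + 0) = -75*(-25) = 1875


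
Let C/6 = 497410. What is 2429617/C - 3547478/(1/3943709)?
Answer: -41753254714670453303/2984460 ≈ -1.3990e+13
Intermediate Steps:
C = 2984460 (C = 6*497410 = 2984460)
2429617/C - 3547478/(1/3943709) = 2429617/2984460 - 3547478/(1/3943709) = 2429617*(1/2984460) - 3547478/1/3943709 = 2429617/2984460 - 3547478*3943709 = 2429617/2984460 - 13990220915902 = -41753254714670453303/2984460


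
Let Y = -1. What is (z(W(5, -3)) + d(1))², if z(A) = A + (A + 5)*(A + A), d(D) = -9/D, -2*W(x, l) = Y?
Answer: 9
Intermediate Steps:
W(x, l) = ½ (W(x, l) = -½*(-1) = ½)
z(A) = A + 2*A*(5 + A) (z(A) = A + (5 + A)*(2*A) = A + 2*A*(5 + A))
(z(W(5, -3)) + d(1))² = ((11 + 2*(½))/2 - 9/1)² = ((11 + 1)/2 - 9*1)² = ((½)*12 - 9)² = (6 - 9)² = (-3)² = 9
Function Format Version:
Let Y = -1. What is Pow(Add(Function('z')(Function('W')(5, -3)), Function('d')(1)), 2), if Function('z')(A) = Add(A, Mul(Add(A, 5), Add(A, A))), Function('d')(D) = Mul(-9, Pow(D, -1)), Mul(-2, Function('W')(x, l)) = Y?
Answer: 9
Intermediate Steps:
Function('W')(x, l) = Rational(1, 2) (Function('W')(x, l) = Mul(Rational(-1, 2), -1) = Rational(1, 2))
Function('z')(A) = Add(A, Mul(2, A, Add(5, A))) (Function('z')(A) = Add(A, Mul(Add(5, A), Mul(2, A))) = Add(A, Mul(2, A, Add(5, A))))
Pow(Add(Function('z')(Function('W')(5, -3)), Function('d')(1)), 2) = Pow(Add(Mul(Rational(1, 2), Add(11, Mul(2, Rational(1, 2)))), Mul(-9, Pow(1, -1))), 2) = Pow(Add(Mul(Rational(1, 2), Add(11, 1)), Mul(-9, 1)), 2) = Pow(Add(Mul(Rational(1, 2), 12), -9), 2) = Pow(Add(6, -9), 2) = Pow(-3, 2) = 9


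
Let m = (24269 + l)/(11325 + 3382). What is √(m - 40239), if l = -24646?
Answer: 5*I*√348141368498/14707 ≈ 200.6*I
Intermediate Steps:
m = -377/14707 (m = (24269 - 24646)/(11325 + 3382) = -377/14707 ≈ -0.025634)
√(m - 40239) = √(-377/14707 - 40239) = √(-591795350/14707) = 5*I*√348141368498/14707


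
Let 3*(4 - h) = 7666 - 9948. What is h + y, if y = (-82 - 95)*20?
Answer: -8326/3 ≈ -2775.3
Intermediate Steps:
y = -3540 (y = -177*20 = -3540)
h = 2294/3 (h = 4 - (7666 - 9948)/3 = 4 - ⅓*(-2282) = 4 + 2282/3 = 2294/3 ≈ 764.67)
h + y = 2294/3 - 3540 = -8326/3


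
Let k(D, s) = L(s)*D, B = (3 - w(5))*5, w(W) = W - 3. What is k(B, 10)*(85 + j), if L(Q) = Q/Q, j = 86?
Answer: 855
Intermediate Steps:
w(W) = -3 + W
B = 5 (B = (3 - (-3 + 5))*5 = (3 - 1*2)*5 = (3 - 2)*5 = 1*5 = 5)
L(Q) = 1
k(D, s) = D (k(D, s) = 1*D = D)
k(B, 10)*(85 + j) = 5*(85 + 86) = 5*171 = 855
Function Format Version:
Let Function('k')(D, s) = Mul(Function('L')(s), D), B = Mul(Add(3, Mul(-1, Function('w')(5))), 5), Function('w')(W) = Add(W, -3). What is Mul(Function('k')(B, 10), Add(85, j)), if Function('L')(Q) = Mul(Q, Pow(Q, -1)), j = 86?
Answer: 855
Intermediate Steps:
Function('w')(W) = Add(-3, W)
B = 5 (B = Mul(Add(3, Mul(-1, Add(-3, 5))), 5) = Mul(Add(3, Mul(-1, 2)), 5) = Mul(Add(3, -2), 5) = Mul(1, 5) = 5)
Function('L')(Q) = 1
Function('k')(D, s) = D (Function('k')(D, s) = Mul(1, D) = D)
Mul(Function('k')(B, 10), Add(85, j)) = Mul(5, Add(85, 86)) = Mul(5, 171) = 855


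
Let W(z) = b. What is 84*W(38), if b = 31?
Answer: 2604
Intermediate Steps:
W(z) = 31
84*W(38) = 84*31 = 2604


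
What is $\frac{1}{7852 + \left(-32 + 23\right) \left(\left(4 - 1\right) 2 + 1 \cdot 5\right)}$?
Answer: $\frac{1}{7753} \approx 0.00012898$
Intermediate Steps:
$\frac{1}{7852 + \left(-32 + 23\right) \left(\left(4 - 1\right) 2 + 1 \cdot 5\right)} = \frac{1}{7852 - 9 \left(3 \cdot 2 + 5\right)} = \frac{1}{7852 - 9 \left(6 + 5\right)} = \frac{1}{7852 - 99} = \frac{1}{7753}$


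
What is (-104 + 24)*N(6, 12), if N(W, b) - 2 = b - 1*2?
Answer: -960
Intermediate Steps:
N(W, b) = b (N(W, b) = 2 + (b - 1*2) = 2 + (b - 2) = 2 + (-2 + b) = b)
(-104 + 24)*N(6, 12) = (-104 + 24)*12 = -80*12 = -960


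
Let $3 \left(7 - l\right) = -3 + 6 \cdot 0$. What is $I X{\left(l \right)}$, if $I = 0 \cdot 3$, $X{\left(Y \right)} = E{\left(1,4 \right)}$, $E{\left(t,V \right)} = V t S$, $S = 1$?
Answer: $0$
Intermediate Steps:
$l = 8$ ($l = 7 - \frac{-3 + 6 \cdot 0}{3} = 7 - \frac{-3 + 0}{3} = 7 - -1 = 7 + 1 = 8$)
$E{\left(t,V \right)} = V t$ ($E{\left(t,V \right)} = V t 1 = V t$)
$X{\left(Y \right)} = 4$ ($X{\left(Y \right)} = 4 \cdot 1 = 4$)
$I = 0$
$I X{\left(l \right)} = 0 \cdot 4 = 0$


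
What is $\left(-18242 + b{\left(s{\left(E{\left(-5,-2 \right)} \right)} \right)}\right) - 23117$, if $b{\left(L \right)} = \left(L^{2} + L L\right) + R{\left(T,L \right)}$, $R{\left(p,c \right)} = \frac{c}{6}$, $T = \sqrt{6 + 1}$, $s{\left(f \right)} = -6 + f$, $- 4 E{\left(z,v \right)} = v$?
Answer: $- \frac{495593}{12} \approx -41299.0$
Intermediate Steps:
$E{\left(z,v \right)} = - \frac{v}{4}$
$T = \sqrt{7} \approx 2.6458$
$R{\left(p,c \right)} = \frac{c}{6}$ ($R{\left(p,c \right)} = c \frac{1}{6} = \frac{c}{6}$)
$b{\left(L \right)} = 2 L^{2} + \frac{L}{6}$ ($b{\left(L \right)} = \left(L^{2} + L L\right) + \frac{L}{6} = \left(L^{2} + L^{2}\right) + \frac{L}{6} = 2 L^{2} + \frac{L}{6}$)
$\left(-18242 + b{\left(s{\left(E{\left(-5,-2 \right)} \right)} \right)}\right) - 23117 = \left(-18242 + \frac{\left(-6 - - \frac{1}{2}\right) \left(1 + 12 \left(-6 - - \frac{1}{2}\right)\right)}{6}\right) - 23117 = \left(-18242 + \frac{\left(-6 + \frac{1}{2}\right) \left(1 + 12 \left(-6 + \frac{1}{2}\right)\right)}{6}\right) - 23117 = \left(-18242 + \frac{1}{6} \left(- \frac{11}{2}\right) \left(1 + 12 \left(- \frac{11}{2}\right)\right)\right) - 23117 = \left(-18242 + \frac{1}{6} \left(- \frac{11}{2}\right) \left(1 - 66\right)\right) - 23117 = \left(-18242 + \frac{1}{6} \left(- \frac{11}{2}\right) \left(-65\right)\right) - 23117 = \left(-18242 + \frac{715}{12}\right) - 23117 = - \frac{218189}{12} - 23117 = - \frac{495593}{12}$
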